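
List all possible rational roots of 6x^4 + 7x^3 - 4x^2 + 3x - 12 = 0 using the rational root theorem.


Rational root theorem: possible roots are ±p/q where:
  p divides the constant term (-12): p ∈ {1, 2, 3, 4, 6, 12}
  q divides the leading coefficient (6): q ∈ {1, 2, 3, 6}

All possible rational roots: -12, -6, -4, -3, -2, -3/2, -4/3, -1, -2/3, -1/2, -1/3, -1/6, 1/6, 1/3, 1/2, 2/3, 1, 4/3, 3/2, 2, 3, 4, 6, 12

-12, -6, -4, -3, -2, -3/2, -4/3, -1, -2/3, -1/2, -1/3, -1/6, 1/6, 1/3, 1/2, 2/3, 1, 4/3, 3/2, 2, 3, 4, 6, 12


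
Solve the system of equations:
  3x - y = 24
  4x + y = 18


Using Cramer's rule:
Determinant D = (3)(1) - (4)(-1) = 3 + 4 = 7
Dx = (24)(1) - (18)(-1) = 24 + 18 = 42
Dy = (3)(18) - (4)(24) = 54 - 96 = -42
x = Dx/D = 42/7 = 6
y = Dy/D = -42/7 = -6

x = 6, y = -6


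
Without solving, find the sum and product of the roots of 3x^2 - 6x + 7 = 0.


By Vieta's formulas for ax^2 + bx + c = 0:
  Sum of roots = -b/a
  Product of roots = c/a

Here a = 3, b = -6, c = 7
Sum = -(-6)/3 = 2
Product = 7/3 = 7/3

Sum = 2, Product = 7/3


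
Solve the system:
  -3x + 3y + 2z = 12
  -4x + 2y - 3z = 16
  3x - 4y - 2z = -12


Using Cramer's rule. Expand each determinant along the first row.
D  = (-3)*[2*(-2) - (-3)*(-4)] - 3*[(-4)*(-2) - (-3)*3] + 2*[(-4)*(-4) - 2*3]
  = (-3)*(-16) - 3*(17) + 2*(10) = 17
Dx = 12*[2*(-2) - (-3)*(-4)] - 3*[16*(-2) - (-3)*(-12)] + 2*[16*(-4) - 2*(-12)]
  = 12*(-16) - 3*(-68) + 2*(-40) = -68
Dy = (-3)*[16*(-2) - (-3)*(-12)] - 12*[(-4)*(-2) - (-3)*3] + 2*[(-4)*(-12) - 16*3]
  = (-3)*(-68) - 12*(17) + 2*(0) = 0
Dz = (-3)*[2*(-12) - 16*(-4)] - 3*[(-4)*(-12) - 16*3] + 12*[(-4)*(-4) - 2*3]
  = (-3)*(40) - 3*(0) + 12*(10) = 0
x = Dx/D = -68/17 = -4, y = Dy/D = 0/17 = 0, z = Dz/D = 0/17 = 0
Check eq1: (-3)(-4) + (3)(0) + (2)(0) = 12 = 12 ✓
Check eq2: (-4)(-4) + (2)(0) + (-3)(0) = 16 = 16 ✓
Check eq3: (3)(-4) + (-4)(0) + (-2)(0) = -12 = -12 ✓

x = -4, y = 0, z = 0


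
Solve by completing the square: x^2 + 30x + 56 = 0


Start: x^2 + 30x + 56 = 0
Move constant: x^2 + 30x = -56
Half of 30 is 15, squared is 225
Add 225 to both sides: x^2 + 30x + 225 = 169
(x + 15)^2 = 169
x + 15 = ±13
x = -15 + 13 = -2 or x = -15 - 13 = -28

x = -28, x = -2


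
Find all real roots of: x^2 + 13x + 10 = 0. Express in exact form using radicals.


Using the quadratic formula: x = (-b ± sqrt(b^2 - 4ac)) / (2a)
Here a = 1, b = 13, c = 10
Discriminant = b^2 - 4ac = 13^2 - 4(1)(10) = 169 - 40 = 129
Since discriminant = 129 > 0, there are two real roots.
x = (-13 ± sqrt(129)) / 2
Numerically: x ≈ -0.8211 or x ≈ -12.1789

x = (-13 + sqrt(129)) / 2 or x = (-13 - sqrt(129)) / 2


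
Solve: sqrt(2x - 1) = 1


Square both sides: 2x - 1 = 1^2 = 1
2x = 1 + 1 = 2
x = 1
Check: sqrt(2*1 - 1) = sqrt(1) = 1 ✓

x = 1


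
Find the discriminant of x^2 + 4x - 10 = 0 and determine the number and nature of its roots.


For ax^2 + bx + c = 0, discriminant D = b^2 - 4ac
Here a = 1, b = 4, c = -10
D = (4)^2 - 4(1)(-10) = 16 + 40 = 56

D = 56 > 0 but not a perfect square
The equation has 2 distinct real irrational roots.

Discriminant = 56, 2 distinct real irrational roots


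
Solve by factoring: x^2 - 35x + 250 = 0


We need two numbers that multiply to 250 and add to -35.
Those numbers are -25 and -10 (since (-25) * (-10) = 250 and (-25) + (-10) = -35).
So x^2 - 35x + 250 = (x - 25)(x - 10) = 0
Setting each factor to zero: x = 25 or x = 10

x = 10, x = 25


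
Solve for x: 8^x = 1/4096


Express both sides with the same base.
1/4096 = 8^(-4)
Since the bases match: x = -4

x = -4


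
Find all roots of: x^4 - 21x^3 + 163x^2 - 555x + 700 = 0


Let p(x) = x^4 - 21x^3 + 163x^2 - 555x + 700. By the rational root theorem (leading coefficient 1), any rational root is an integer divisor of 700: try ±1, ±2, ... in turn.
Test x = 1: value = 288 ≠ 0.
Test x = -1: value = 1440 ≠ 0.
Test x = 2: value = 90 ≠ 0.
Test x = -2: value = 2646 ≠ 0.
Test x = 4: value = 0 ✓, so (x - 4) is a factor.
Synthetic division by (x - 4): bring down 1; 1(4) - 21 = -17; (-17)(4) + 163 = 95; 95(4) - 555 = -175; (-175)(4) + 700 = 0 → quotient x^3 - 17x^2 + 95x - 175, remainder 0.
Continue with the quotient x^3 - 17x^2 + 95x - 175 (candidates must divide 175).
Test x = 5: value = 0 ✓, so (x - 5) is a factor.
Synthetic division by (x - 5): bring down 1; 1(5) - 17 = -12; (-12)(5) + 95 = 35; 35(5) - 175 = 0 → quotient x^2 - 12x + 35, remainder 0.
Solve the quadratic x^2 - 12x + 35 = 0: discriminant = (-12)^2 - 4(1)(35) = 144 - 140 = 4.
sqrt(4) = 2, so x = (12 ± 2)/2: x = 7 or x = 5.
Collecting all roots found:

x = 4, x = 5 (multiplicity 2), x = 7


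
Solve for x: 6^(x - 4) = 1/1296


Express both sides with the same base.
1/1296 = 6^(-4)
Since the bases match, equate exponents: x - 4 = -4
So x = -4 - (-4) = 0

x = 0


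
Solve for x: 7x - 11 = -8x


Starting with: 7x - 11 = -8x
Move all x terms to left: (7 + 8)x = 0 + 11
Simplify: 15x = 11
Divide both sides by 15: x = 11/15

x = 11/15


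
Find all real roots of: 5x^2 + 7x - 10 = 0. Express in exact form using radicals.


Using the quadratic formula: x = (-b ± sqrt(b^2 - 4ac)) / (2a)
Here a = 5, b = 7, c = -10
Discriminant = b^2 - 4ac = 7^2 - 4(5)(-10) = 49 + 200 = 249
Since discriminant = 249 > 0, there are two real roots.
x = (-7 ± sqrt(249)) / 10
Numerically: x ≈ 0.8780 or x ≈ -2.2780

x = (-7 + sqrt(249)) / 10 or x = (-7 - sqrt(249)) / 10


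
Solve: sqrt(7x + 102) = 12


Square both sides: 7x + 102 = 12^2 = 144
7x = 144 - 102 = 42
x = 6
Check: sqrt(7*6 + 102) = sqrt(144) = 12 ✓

x = 6


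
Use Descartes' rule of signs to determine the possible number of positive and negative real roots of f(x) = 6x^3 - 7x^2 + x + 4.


Descartes' rule of signs:

For positive roots, count sign changes in f(x) = 6x^3 - 7x^2 + x + 4:
Signs of coefficients: +, -, +, +
Number of sign changes: 2
Possible positive real roots: 2, 0

For negative roots, examine f(-x) = -6x^3 - 7x^2 - x + 4:
Signs of coefficients: -, -, -, +
Number of sign changes: 1
Possible negative real roots: 1

Positive roots: 2 or 0; Negative roots: 1


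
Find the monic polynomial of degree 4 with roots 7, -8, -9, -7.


A monic polynomial with roots 7, -8, -9, -7 is:
p(x) = (x - 7)(x + 8)(x + 9)(x + 7)
After multiplying by (x - 7): x - 7
After multiplying by (x + 8): x^2 + x - 56
After multiplying by (x + 9): x^3 + 10x^2 - 47x - 504
After multiplying by (x + 7): x^4 + 17x^3 + 23x^2 - 833x - 3528

x^4 + 17x^3 + 23x^2 - 833x - 3528


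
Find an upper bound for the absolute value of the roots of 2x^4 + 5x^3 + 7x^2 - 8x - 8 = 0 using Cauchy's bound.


Cauchy's bound: all roots r satisfy |r| <= 1 + max(|a_i/a_n|) for i = 0,...,n-1
where a_n is the leading coefficient.

Coefficients: [2, 5, 7, -8, -8]
Leading coefficient a_n = 2
Ratios |a_i/a_n|: 5/2, 7/2, 4, 4
Maximum ratio: 4
Cauchy's bound: |r| <= 1 + 4 = 5

Upper bound = 5


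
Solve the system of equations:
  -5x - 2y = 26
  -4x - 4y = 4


Using Cramer's rule:
Determinant D = (-5)(-4) - (-4)(-2) = 20 - 8 = 12
Dx = (26)(-4) - (4)(-2) = -104 + 8 = -96
Dy = (-5)(4) - (-4)(26) = -20 + 104 = 84
x = Dx/D = -96/12 = -8
y = Dy/D = 84/12 = 7

x = -8, y = 7


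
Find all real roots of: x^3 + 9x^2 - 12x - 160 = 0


Let p(x) = x^3 + 9x^2 - 12x - 160. By the rational root theorem (leading coefficient 1), any rational root is an integer divisor of 160: try ±1, ±2, ... in turn.
Test x = 1: value = -162 ≠ 0.
Test x = -1: value = -140 ≠ 0.
Test x = 2: value = -140 ≠ 0.
Test x = -2: value = -108 ≠ 0.
Test x = 4: value = 0 ✓, so (x - 4) is a factor.
Synthetic division by (x - 4): bring down 1; 1(4) + 9 = 13; 13(4) - 12 = 40; 40(4) - 160 = 0 → quotient x^2 + 13x + 40, remainder 0.
Solve the quadratic x^2 + 13x + 40 = 0: discriminant = 13^2 - 4(1)(40) = 169 - 160 = 9.
sqrt(9) = 3, so x = (-13 ± 3)/2: x = -5 or x = -8.

x = -8, x = -5, x = 4


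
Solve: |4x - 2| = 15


An absolute value equation |expr| = 15 gives two cases:
Case 1: 4x - 2 = 15
  4x = 17, so x = 17/4
Case 2: 4x - 2 = -15
  4x = -13, so x = -13/4

x = -13/4, x = 17/4


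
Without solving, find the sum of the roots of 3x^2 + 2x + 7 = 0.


By Vieta's formulas for ax^2 + bx + c = 0:
  Sum of roots = -b/a
  Product of roots = c/a

Here a = 3, b = 2, c = 7
Sum = -(2)/3 = -2/3
Product = 7/3 = 7/3

Sum = -2/3


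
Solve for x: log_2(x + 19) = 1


Convert to exponential form: x + 19 = 2^1 = 2
x = 2 - 19 = -17
Check: log_2(-17 + 19) = log_2(2) = log_2(2) = 1 ✓

x = -17


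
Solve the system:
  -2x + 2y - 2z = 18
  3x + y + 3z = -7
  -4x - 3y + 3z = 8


Using Cramer's rule. Expand each determinant along the first row.
D  = (-2)*[1*3 - 3*(-3)] - 2*[3*3 - 3*(-4)] + (-2)*[3*(-3) - 1*(-4)]
  = (-2)*(12) - 2*(21) + (-2)*(-5) = -56
Dx = 18*[1*3 - 3*(-3)] - 2*[(-7)*3 - 3*8] + (-2)*[(-7)*(-3) - 1*8]
  = 18*(12) - 2*(-45) + (-2)*(13) = 280
Dy = (-2)*[(-7)*3 - 3*8] - 18*[3*3 - 3*(-4)] + (-2)*[3*8 - (-7)*(-4)]
  = (-2)*(-45) - 18*(21) + (-2)*(-4) = -280
Dz = (-2)*[1*8 - (-7)*(-3)] - 2*[3*8 - (-7)*(-4)] + 18*[3*(-3) - 1*(-4)]
  = (-2)*(-13) - 2*(-4) + 18*(-5) = -56
x = Dx/D = 280/-56 = -5, y = Dy/D = -280/-56 = 5, z = Dz/D = -56/-56 = 1
Check eq1: (-2)(-5) + (2)(5) + (-2)(1) = 18 = 18 ✓
Check eq2: (3)(-5) + (1)(5) + (3)(1) = -7 = -7 ✓
Check eq3: (-4)(-5) + (-3)(5) + (3)(1) = 8 = 8 ✓

x = -5, y = 5, z = 1


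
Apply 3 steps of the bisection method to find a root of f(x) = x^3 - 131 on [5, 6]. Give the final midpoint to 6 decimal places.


f(x) = x^3 - 131
f(5) = -6 < 0
f(6) = 85 > 0

Step 1: midpoint = (5.000000 + 6.000000)/2 = 5.500000
  f(5.500000) = 35.375000
  f(mid) > 0, so root is in [5.000000, 5.500000]

Step 2: midpoint = (5.000000 + 5.500000)/2 = 5.250000
  f(5.250000) = 13.703125
  f(mid) > 0, so root is in [5.000000, 5.250000]

Step 3: midpoint = (5.000000 + 5.250000)/2 = 5.125000
  f(5.125000) = 3.611328
  f(mid) > 0, so root is in [5.000000, 5.125000]

midpoint = 5.125000


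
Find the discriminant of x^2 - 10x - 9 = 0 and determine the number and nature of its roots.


For ax^2 + bx + c = 0, discriminant D = b^2 - 4ac
Here a = 1, b = -10, c = -9
D = (-10)^2 - 4(1)(-9) = 100 + 36 = 136

D = 136 > 0 but not a perfect square
The equation has 2 distinct real irrational roots.

Discriminant = 136, 2 distinct real irrational roots


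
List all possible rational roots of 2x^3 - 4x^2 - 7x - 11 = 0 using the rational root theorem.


Rational root theorem: possible roots are ±p/q where:
  p divides the constant term (-11): p ∈ {1, 11}
  q divides the leading coefficient (2): q ∈ {1, 2}

All possible rational roots: -11, -11/2, -1, -1/2, 1/2, 1, 11/2, 11

-11, -11/2, -1, -1/2, 1/2, 1, 11/2, 11


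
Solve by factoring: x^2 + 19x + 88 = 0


We need two numbers that multiply to 88 and add to 19.
Those numbers are 8 and 11 (since 8 * 11 = 88 and 8 + 11 = 19).
So x^2 + 19x + 88 = (x + 8)(x + 11) = 0
Setting each factor to zero: x = -8 or x = -11

x = -11, x = -8


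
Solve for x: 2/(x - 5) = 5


Multiply both sides by (x - 5): 2 = 5(x - 5)
Distribute: 2 = 5x - 25
5x = 2 + 25 = 27
x = 27/5

x = 27/5


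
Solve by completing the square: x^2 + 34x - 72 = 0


Start: x^2 + 34x - 72 = 0
Move constant: x^2 + 34x = 72
Half of 34 is 17, squared is 289
Add 289 to both sides: x^2 + 34x + 289 = 361
(x + 17)^2 = 361
x + 17 = ±19
x = -17 + 19 = 2 or x = -17 - 19 = -36

x = -36, x = 2


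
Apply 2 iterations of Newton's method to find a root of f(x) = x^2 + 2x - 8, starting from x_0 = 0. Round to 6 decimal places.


Newton's method: x_(n+1) = x_n - f(x_n)/f'(x_n)
f(x) = x^2 + 2x - 8
f'(x) = 2x + 2

Iteration 1:
  f(0.000000) = -8.000000
  f'(0.000000) = 2.000000
  x_1 = 0.000000 - (-8.000000)/(2.000000) = 4.000000

Iteration 2:
  f(4.000000) = 16.000000
  f'(4.000000) = 10.000000
  x_2 = 4.000000 - (16.000000)/(10.000000) = 2.400000

x_2 = 2.400000


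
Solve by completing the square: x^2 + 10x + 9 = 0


Start: x^2 + 10x + 9 = 0
Move constant: x^2 + 10x = -9
Half of 10 is 5, squared is 25
Add 25 to both sides: x^2 + 10x + 25 = 16
(x + 5)^2 = 16
x + 5 = ±4
x = -5 + 4 = -1 or x = -5 - 4 = -9

x = -9, x = -1


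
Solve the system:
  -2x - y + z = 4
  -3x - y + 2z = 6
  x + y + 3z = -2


Using Cramer's rule. Expand each determinant along the first row.
D  = (-2)*[(-1)*3 - 2*1] - (-1)*[(-3)*3 - 2*1] + 1*[(-3)*1 - (-1)*1]
  = (-2)*(-5) - (-1)*(-11) + 1*(-2) = -3
Dx = 4*[(-1)*3 - 2*1] - (-1)*[6*3 - 2*(-2)] + 1*[6*1 - (-1)*(-2)]
  = 4*(-5) - (-1)*(22) + 1*(4) = 6
Dy = (-2)*[6*3 - 2*(-2)] - 4*[(-3)*3 - 2*1] + 1*[(-3)*(-2) - 6*1]
  = (-2)*(22) - 4*(-11) + 1*(0) = 0
Dz = (-2)*[(-1)*(-2) - 6*1] - (-1)*[(-3)*(-2) - 6*1] + 4*[(-3)*1 - (-1)*1]
  = (-2)*(-4) - (-1)*(0) + 4*(-2) = 0
x = Dx/D = 6/-3 = -2, y = Dy/D = 0/-3 = 0, z = Dz/D = 0/-3 = 0
Check eq1: (-2)(-2) + (-1)(0) + (1)(0) = 4 = 4 ✓
Check eq2: (-3)(-2) + (-1)(0) + (2)(0) = 6 = 6 ✓
Check eq3: (1)(-2) + (1)(0) + (3)(0) = -2 = -2 ✓

x = -2, y = 0, z = 0


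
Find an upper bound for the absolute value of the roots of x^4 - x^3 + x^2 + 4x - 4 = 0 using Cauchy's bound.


Cauchy's bound: all roots r satisfy |r| <= 1 + max(|a_i/a_n|) for i = 0,...,n-1
where a_n is the leading coefficient.

Coefficients: [1, -1, 1, 4, -4]
Leading coefficient a_n = 1
Ratios |a_i/a_n|: 1, 1, 4, 4
Maximum ratio: 4
Cauchy's bound: |r| <= 1 + 4 = 5

Upper bound = 5


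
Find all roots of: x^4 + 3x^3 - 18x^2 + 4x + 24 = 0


Let p(x) = x^4 + 3x^3 - 18x^2 + 4x + 24. By the rational root theorem (leading coefficient 1), any rational root is an integer divisor of 24: try ±1, ±2, ... in turn.
Test x = 1: value = 14 ≠ 0.
Test x = -1: value = 0 ✓, so (x + 1) is a factor.
Synthetic division by (x + 1): bring down 1; 1(-1) + 3 = 2; 2(-1) - 18 = -20; (-20)(-1) + 4 = 24; 24(-1) + 24 = 0 → quotient x^3 + 2x^2 - 20x + 24, remainder 0.
Continue with the quotient x^3 + 2x^2 - 20x + 24 (candidates must divide 24; re-test x = -1 first in case it repeats).
Test x = -1: value = 45 ≠ 0.
Test x = 2: value = 0 ✓, so (x - 2) is a factor.
Synthetic division by (x - 2): bring down 1; 1(2) + 2 = 4; 4(2) - 20 = -12; (-12)(2) + 24 = 0 → quotient x^2 + 4x - 12, remainder 0.
Solve the quadratic x^2 + 4x - 12 = 0: discriminant = 4^2 - 4(1)(-12) = 16 + 48 = 64.
sqrt(64) = 8, so x = (-4 ± 8)/2: x = 2 or x = -6.
Collecting all roots found:

x = -6, x = -1, x = 2 (multiplicity 2)


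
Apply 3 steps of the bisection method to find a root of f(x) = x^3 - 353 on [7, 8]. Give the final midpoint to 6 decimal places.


f(x) = x^3 - 353
f(7) = -10 < 0
f(8) = 159 > 0

Step 1: midpoint = (7.000000 + 8.000000)/2 = 7.500000
  f(7.500000) = 68.875000
  f(mid) > 0, so root is in [7.000000, 7.500000]

Step 2: midpoint = (7.000000 + 7.500000)/2 = 7.250000
  f(7.250000) = 28.078125
  f(mid) > 0, so root is in [7.000000, 7.250000]

Step 3: midpoint = (7.000000 + 7.250000)/2 = 7.125000
  f(7.125000) = 8.705078
  f(mid) > 0, so root is in [7.000000, 7.125000]

midpoint = 7.125000


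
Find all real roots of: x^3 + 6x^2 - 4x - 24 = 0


Let p(x) = x^3 + 6x^2 - 4x - 24. By the rational root theorem (leading coefficient 1), any rational root is an integer divisor of 24: try ±1, ±2, ... in turn.
Test x = 1: value = -21 ≠ 0.
Test x = -1: value = -15 ≠ 0.
Test x = 2: value = 0 ✓, so (x - 2) is a factor.
Synthetic division by (x - 2): bring down 1; 1(2) + 6 = 8; 8(2) - 4 = 12; 12(2) - 24 = 0 → quotient x^2 + 8x + 12, remainder 0.
Solve the quadratic x^2 + 8x + 12 = 0: discriminant = 8^2 - 4(1)(12) = 64 - 48 = 16.
sqrt(16) = 4, so x = (-8 ± 4)/2: x = -2 or x = -6.

x = -6, x = -2, x = 2


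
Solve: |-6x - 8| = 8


An absolute value equation |expr| = 8 gives two cases:
Case 1: -6x - 8 = 8
  -6x = 16, so x = -8/3
Case 2: -6x - 8 = -8
  -6x = 0, so x = 0

x = -8/3, x = 0


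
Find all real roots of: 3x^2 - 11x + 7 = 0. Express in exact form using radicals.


Using the quadratic formula: x = (-b ± sqrt(b^2 - 4ac)) / (2a)
Here a = 3, b = -11, c = 7
Discriminant = b^2 - 4ac = (-11)^2 - 4(3)(7) = 121 - 84 = 37
Since discriminant = 37 > 0, there are two real roots.
x = (11 ± sqrt(37)) / 6
Numerically: x ≈ 2.8471 or x ≈ 0.8195

x = (11 + sqrt(37)) / 6 or x = (11 - sqrt(37)) / 6


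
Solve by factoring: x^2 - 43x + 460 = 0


We need two numbers that multiply to 460 and add to -43.
Those numbers are -23 and -20 (since (-23) * (-20) = 460 and (-23) + (-20) = -43).
So x^2 - 43x + 460 = (x - 23)(x - 20) = 0
Setting each factor to zero: x = 23 or x = 20

x = 20, x = 23


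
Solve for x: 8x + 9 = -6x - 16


Starting with: 8x + 9 = -6x - 16
Move all x terms to left: (8 + 6)x = -16 - 9
Simplify: 14x = -25
Divide both sides by 14: x = -25/14

x = -25/14


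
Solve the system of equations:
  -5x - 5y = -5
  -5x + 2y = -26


Using Cramer's rule:
Determinant D = (-5)(2) - (-5)(-5) = -10 - 25 = -35
Dx = (-5)(2) - (-26)(-5) = -10 - 130 = -140
Dy = (-5)(-26) - (-5)(-5) = 130 - 25 = 105
x = Dx/D = -140/-35 = 4
y = Dy/D = 105/-35 = -3

x = 4, y = -3


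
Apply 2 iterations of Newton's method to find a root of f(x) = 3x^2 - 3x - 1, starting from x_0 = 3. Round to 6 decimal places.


Newton's method: x_(n+1) = x_n - f(x_n)/f'(x_n)
f(x) = 3x^2 - 3x - 1
f'(x) = 6x - 3

Iteration 1:
  f(3.000000) = 17.000000
  f'(3.000000) = 15.000000
  x_1 = 3.000000 - (17.000000)/(15.000000) = 1.866667

Iteration 2:
  f(1.866667) = 3.853333
  f'(1.866667) = 8.200000
  x_2 = 1.866667 - (3.853333)/(8.200000) = 1.396748

x_2 = 1.396748


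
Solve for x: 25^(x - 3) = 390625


Express both sides with the same base.
390625 = 25^4
Since the bases match, equate exponents: x - 3 = 4
So x = 4 - (-3) = 7

x = 7


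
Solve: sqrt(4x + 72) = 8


Square both sides: 4x + 72 = 8^2 = 64
4x = 64 - 72 = -8
x = -2
Check: sqrt(4*(-2) + 72) = sqrt(64) = 8 ✓

x = -2


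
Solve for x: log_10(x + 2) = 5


Convert to exponential form: x + 2 = 10^5 = 100000
x = 100000 - 2 = 99998
Check: log_10(99998 + 2) = log_10(100000) = log_10(100000) = 5 ✓

x = 99998


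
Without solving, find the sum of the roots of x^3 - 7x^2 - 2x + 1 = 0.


By Vieta's formulas for x^3 + bx^2 + cx + d = 0:
  r1 + r2 + r3 = -b/a = 7
  r1*r2 + r1*r3 + r2*r3 = c/a = -2
  r1*r2*r3 = -d/a = -1


Sum = 7


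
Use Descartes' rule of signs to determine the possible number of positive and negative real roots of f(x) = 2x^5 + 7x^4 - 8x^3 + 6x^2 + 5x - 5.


Descartes' rule of signs:

For positive roots, count sign changes in f(x) = 2x^5 + 7x^4 - 8x^3 + 6x^2 + 5x - 5:
Signs of coefficients: +, +, -, +, +, -
Number of sign changes: 3
Possible positive real roots: 3, 1

For negative roots, examine f(-x) = -2x^5 + 7x^4 + 8x^3 + 6x^2 - 5x - 5:
Signs of coefficients: -, +, +, +, -, -
Number of sign changes: 2
Possible negative real roots: 2, 0

Positive roots: 3 or 1; Negative roots: 2 or 0


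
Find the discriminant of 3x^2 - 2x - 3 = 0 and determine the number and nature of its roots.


For ax^2 + bx + c = 0, discriminant D = b^2 - 4ac
Here a = 3, b = -2, c = -3
D = (-2)^2 - 4(3)(-3) = 4 + 36 = 40

D = 40 > 0 but not a perfect square
The equation has 2 distinct real irrational roots.

Discriminant = 40, 2 distinct real irrational roots


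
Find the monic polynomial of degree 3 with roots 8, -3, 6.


A monic polynomial with roots 8, -3, 6 is:
p(x) = (x - 8)(x + 3)(x - 6)
After multiplying by (x - 8): x - 8
After multiplying by (x + 3): x^2 - 5x - 24
After multiplying by (x - 6): x^3 - 11x^2 + 6x + 144

x^3 - 11x^2 + 6x + 144


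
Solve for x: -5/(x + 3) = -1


Multiply both sides by (x + 3): -5 = -1(x + 3)
Distribute: -5 = -x - 3
-x = -5 + 3 = -2
x = 2

x = 2


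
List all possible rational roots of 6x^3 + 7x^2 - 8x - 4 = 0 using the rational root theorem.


Rational root theorem: possible roots are ±p/q where:
  p divides the constant term (-4): p ∈ {1, 2, 4}
  q divides the leading coefficient (6): q ∈ {1, 2, 3, 6}

All possible rational roots: -4, -2, -4/3, -1, -2/3, -1/2, -1/3, -1/6, 1/6, 1/3, 1/2, 2/3, 1, 4/3, 2, 4

-4, -2, -4/3, -1, -2/3, -1/2, -1/3, -1/6, 1/6, 1/3, 1/2, 2/3, 1, 4/3, 2, 4


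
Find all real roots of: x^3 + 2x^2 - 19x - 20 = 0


Let p(x) = x^3 + 2x^2 - 19x - 20. By the rational root theorem (leading coefficient 1), any rational root is an integer divisor of 20: try ±1, ±2, ... in turn.
Test x = 1: value = -36 ≠ 0.
Test x = -1: value = 0 ✓, so (x + 1) is a factor.
Synthetic division by (x + 1): bring down 1; 1(-1) + 2 = 1; 1(-1) - 19 = -20; (-20)(-1) - 20 = 0 → quotient x^2 + x - 20, remainder 0.
Solve the quadratic x^2 + x - 20 = 0: discriminant = 1^2 - 4(1)(-20) = 1 + 80 = 81.
sqrt(81) = 9, so x = (-1 ± 9)/2: x = 4 or x = -5.

x = -5, x = -1, x = 4


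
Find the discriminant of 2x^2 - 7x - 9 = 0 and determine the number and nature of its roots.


For ax^2 + bx + c = 0, discriminant D = b^2 - 4ac
Here a = 2, b = -7, c = -9
D = (-7)^2 - 4(2)(-9) = 49 + 72 = 121

D = 121 > 0 and is a perfect square (sqrt = 11)
The equation has 2 distinct real rational roots.

Discriminant = 121, 2 distinct real rational roots


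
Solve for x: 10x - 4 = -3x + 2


Starting with: 10x - 4 = -3x + 2
Move all x terms to left: (10 + 3)x = 2 + 4
Simplify: 13x = 6
Divide both sides by 13: x = 6/13

x = 6/13


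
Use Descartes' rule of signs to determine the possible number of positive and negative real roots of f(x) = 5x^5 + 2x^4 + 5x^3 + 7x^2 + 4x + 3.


Descartes' rule of signs:

For positive roots, count sign changes in f(x) = 5x^5 + 2x^4 + 5x^3 + 7x^2 + 4x + 3:
Signs of coefficients: +, +, +, +, +, +
Number of sign changes: 0
Possible positive real roots: 0

For negative roots, examine f(-x) = -5x^5 + 2x^4 - 5x^3 + 7x^2 - 4x + 3:
Signs of coefficients: -, +, -, +, -, +
Number of sign changes: 5
Possible negative real roots: 5, 3, 1

Positive roots: 0; Negative roots: 5 or 3 or 1


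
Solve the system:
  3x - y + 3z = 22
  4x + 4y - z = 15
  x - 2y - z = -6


Using Cramer's rule. Expand each determinant along the first row.
D  = 3*[4*(-1) - (-1)*(-2)] - (-1)*[4*(-1) - (-1)*1] + 3*[4*(-2) - 4*1]
  = 3*(-6) - (-1)*(-3) + 3*(-12) = -57
Dx = 22*[4*(-1) - (-1)*(-2)] - (-1)*[15*(-1) - (-1)*(-6)] + 3*[15*(-2) - 4*(-6)]
  = 22*(-6) - (-1)*(-21) + 3*(-6) = -171
Dy = 3*[15*(-1) - (-1)*(-6)] - 22*[4*(-1) - (-1)*1] + 3*[4*(-6) - 15*1]
  = 3*(-21) - 22*(-3) + 3*(-39) = -114
Dz = 3*[4*(-6) - 15*(-2)] - (-1)*[4*(-6) - 15*1] + 22*[4*(-2) - 4*1]
  = 3*(6) - (-1)*(-39) + 22*(-12) = -285
x = Dx/D = -171/-57 = 3, y = Dy/D = -114/-57 = 2, z = Dz/D = -285/-57 = 5
Check eq1: (3)(3) + (-1)(2) + (3)(5) = 22 = 22 ✓
Check eq2: (4)(3) + (4)(2) + (-1)(5) = 15 = 15 ✓
Check eq3: (1)(3) + (-2)(2) + (-1)(5) = -6 = -6 ✓

x = 3, y = 2, z = 5


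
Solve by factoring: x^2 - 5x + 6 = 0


We need two numbers that multiply to 6 and add to -5.
Those numbers are -2 and -3 (since (-2) * (-3) = 6 and (-2) + (-3) = -5).
So x^2 - 5x + 6 = (x - 2)(x - 3) = 0
Setting each factor to zero: x = 2 or x = 3

x = 2, x = 3


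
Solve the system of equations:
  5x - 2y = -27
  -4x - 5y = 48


Using Cramer's rule:
Determinant D = (5)(-5) - (-4)(-2) = -25 - 8 = -33
Dx = (-27)(-5) - (48)(-2) = 135 + 96 = 231
Dy = (5)(48) - (-4)(-27) = 240 - 108 = 132
x = Dx/D = 231/-33 = -7
y = Dy/D = 132/-33 = -4

x = -7, y = -4


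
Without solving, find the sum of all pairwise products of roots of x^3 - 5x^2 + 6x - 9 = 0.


By Vieta's formulas for x^3 + bx^2 + cx + d = 0:
  r1 + r2 + r3 = -b/a = 5
  r1*r2 + r1*r3 + r2*r3 = c/a = 6
  r1*r2*r3 = -d/a = 9


Sum of pairwise products = 6


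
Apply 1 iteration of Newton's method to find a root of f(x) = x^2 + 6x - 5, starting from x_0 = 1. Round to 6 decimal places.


Newton's method: x_(n+1) = x_n - f(x_n)/f'(x_n)
f(x) = x^2 + 6x - 5
f'(x) = 2x + 6

Iteration 1:
  f(1.000000) = 2.000000
  f'(1.000000) = 8.000000
  x_1 = 1.000000 - (2.000000)/(8.000000) = 0.750000

x_1 = 0.750000


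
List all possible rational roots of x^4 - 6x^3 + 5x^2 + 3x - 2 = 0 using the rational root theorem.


Rational root theorem: possible roots are ±p/q where:
  p divides the constant term (-2): p ∈ {1, 2}
  q divides the leading coefficient (1): q ∈ {1}

All possible rational roots: -2, -1, 1, 2

-2, -1, 1, 2


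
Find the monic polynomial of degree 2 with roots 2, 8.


A monic polynomial with roots 2, 8 is:
p(x) = (x - 2)(x - 8)
After multiplying by (x - 2): x - 2
After multiplying by (x - 8): x^2 - 10x + 16

x^2 - 10x + 16


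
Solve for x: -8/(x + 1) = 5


Multiply both sides by (x + 1): -8 = 5(x + 1)
Distribute: -8 = 5x + 5
5x = -8 - 5 = -13
x = -13/5

x = -13/5


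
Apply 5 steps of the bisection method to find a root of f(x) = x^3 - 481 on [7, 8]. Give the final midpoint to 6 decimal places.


f(x) = x^3 - 481
f(7) = -138 < 0
f(8) = 31 > 0

Step 1: midpoint = (7.000000 + 8.000000)/2 = 7.500000
  f(7.500000) = -59.125000
  f(mid) < 0, so root is in [7.500000, 8.000000]

Step 2: midpoint = (7.500000 + 8.000000)/2 = 7.750000
  f(7.750000) = -15.515625
  f(mid) < 0, so root is in [7.750000, 8.000000]

Step 3: midpoint = (7.750000 + 8.000000)/2 = 7.875000
  f(7.875000) = 7.373047
  f(mid) > 0, so root is in [7.750000, 7.875000]

Step 4: midpoint = (7.750000 + 7.875000)/2 = 7.812500
  f(7.812500) = -4.162842
  f(mid) < 0, so root is in [7.812500, 7.875000]

Step 5: midpoint = (7.812500 + 7.875000)/2 = 7.843750
  f(7.843750) = 1.582123
  f(mid) > 0, so root is in [7.812500, 7.843750]

midpoint = 7.843750


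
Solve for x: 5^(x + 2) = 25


Express both sides with the same base.
25 = 5^2
Since the bases match, equate exponents: x + 2 = 2
So x = 2 - (2) = 0

x = 0


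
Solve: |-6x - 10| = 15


An absolute value equation |expr| = 15 gives two cases:
Case 1: -6x - 10 = 15
  -6x = 25, so x = -25/6
Case 2: -6x - 10 = -15
  -6x = -5, so x = 5/6

x = -25/6, x = 5/6


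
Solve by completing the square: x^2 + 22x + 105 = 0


Start: x^2 + 22x + 105 = 0
Move constant: x^2 + 22x = -105
Half of 22 is 11, squared is 121
Add 121 to both sides: x^2 + 22x + 121 = 16
(x + 11)^2 = 16
x + 11 = ±4
x = -11 + 4 = -7 or x = -11 - 4 = -15

x = -15, x = -7


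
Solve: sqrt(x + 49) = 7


Square both sides: x + 49 = 7^2 = 49
x = 49 - 49 = 0
x = 0
Check: sqrt(1*0 + 49) = sqrt(49) = 7 ✓

x = 0


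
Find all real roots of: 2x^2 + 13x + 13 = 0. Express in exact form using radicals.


Using the quadratic formula: x = (-b ± sqrt(b^2 - 4ac)) / (2a)
Here a = 2, b = 13, c = 13
Discriminant = b^2 - 4ac = 13^2 - 4(2)(13) = 169 - 104 = 65
Since discriminant = 65 > 0, there are two real roots.
x = (-13 ± sqrt(65)) / 4
Numerically: x ≈ -1.2344 or x ≈ -5.2656

x = (-13 + sqrt(65)) / 4 or x = (-13 - sqrt(65)) / 4


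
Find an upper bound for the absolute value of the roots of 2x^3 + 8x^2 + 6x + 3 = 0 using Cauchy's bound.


Cauchy's bound: all roots r satisfy |r| <= 1 + max(|a_i/a_n|) for i = 0,...,n-1
where a_n is the leading coefficient.

Coefficients: [2, 8, 6, 3]
Leading coefficient a_n = 2
Ratios |a_i/a_n|: 4, 3, 3/2
Maximum ratio: 4
Cauchy's bound: |r| <= 1 + 4 = 5

Upper bound = 5


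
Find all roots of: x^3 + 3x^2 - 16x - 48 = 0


Let p(x) = x^3 + 3x^2 - 16x - 48. By the rational root theorem (leading coefficient 1), any rational root is an integer divisor of 48: try ±1, ±2, ... in turn.
Test x = 1: value = -60 ≠ 0.
Test x = -1: value = -30 ≠ 0.
Test x = 2: value = -60 ≠ 0.
Test x = -2: value = -12 ≠ 0.
Test x = 3: value = -42 ≠ 0.
Test x = -3: value = 0 ✓, so (x + 3) is a factor.
Synthetic division by (x + 3): bring down 1; 1(-3) + 3 = 0; 0(-3) - 16 = -16; (-16)(-3) - 48 = 0 → quotient x^2 - 16, remainder 0.
Solve the quadratic x^2 - 16 = 0: discriminant = 0^2 - 4(1)(-16) = 0 + 64 = 64.
sqrt(64) = 8, so x = (0 ± 8)/2: x = 4 or x = -4.
Collecting all roots found:

x = -4, x = -3, x = 4


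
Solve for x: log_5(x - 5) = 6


Convert to exponential form: x - 5 = 5^6 = 15625
x = 15625 + 5 = 15630
Check: log_5(15630 - 5) = log_5(15625) = log_5(15625) = 6 ✓

x = 15630


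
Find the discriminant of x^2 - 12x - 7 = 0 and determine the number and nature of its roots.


For ax^2 + bx + c = 0, discriminant D = b^2 - 4ac
Here a = 1, b = -12, c = -7
D = (-12)^2 - 4(1)(-7) = 144 + 28 = 172

D = 172 > 0 but not a perfect square
The equation has 2 distinct real irrational roots.

Discriminant = 172, 2 distinct real irrational roots


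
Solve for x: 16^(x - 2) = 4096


Express both sides with the same base.
4096 = 16^3
Since the bases match, equate exponents: x - 2 = 3
So x = 3 - (-2) = 5

x = 5


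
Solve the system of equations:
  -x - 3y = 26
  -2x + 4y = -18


Using Cramer's rule:
Determinant D = (-1)(4) - (-2)(-3) = -4 - 6 = -10
Dx = (26)(4) - (-18)(-3) = 104 - 54 = 50
Dy = (-1)(-18) - (-2)(26) = 18 + 52 = 70
x = Dx/D = 50/-10 = -5
y = Dy/D = 70/-10 = -7

x = -5, y = -7


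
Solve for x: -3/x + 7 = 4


Subtract 7 from both sides: -3/x = -3
Multiply both sides by x: -3 = -3 * x
Divide by -3: x = 1

x = 1


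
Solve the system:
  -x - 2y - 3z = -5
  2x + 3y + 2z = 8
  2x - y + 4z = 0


Using Cramer's rule. Expand each determinant along the first row.
D  = (-1)*[3*4 - 2*(-1)] - (-2)*[2*4 - 2*2] + (-3)*[2*(-1) - 3*2]
  = (-1)*(14) - (-2)*(4) + (-3)*(-8) = 18
Dx = (-5)*[3*4 - 2*(-1)] - (-2)*[8*4 - 2*0] + (-3)*[8*(-1) - 3*0]
  = (-5)*(14) - (-2)*(32) + (-3)*(-8) = 18
Dy = (-1)*[8*4 - 2*0] - (-5)*[2*4 - 2*2] + (-3)*[2*0 - 8*2]
  = (-1)*(32) - (-5)*(4) + (-3)*(-16) = 36
Dz = (-1)*[3*0 - 8*(-1)] - (-2)*[2*0 - 8*2] + (-5)*[2*(-1) - 3*2]
  = (-1)*(8) - (-2)*(-16) + (-5)*(-8) = 0
x = Dx/D = 18/18 = 1, y = Dy/D = 36/18 = 2, z = Dz/D = 0/18 = 0
Check eq1: (-1)(1) + (-2)(2) + (-3)(0) = -5 = -5 ✓
Check eq2: (2)(1) + (3)(2) + (2)(0) = 8 = 8 ✓
Check eq3: (2)(1) + (-1)(2) + (4)(0) = 0 = 0 ✓

x = 1, y = 2, z = 0


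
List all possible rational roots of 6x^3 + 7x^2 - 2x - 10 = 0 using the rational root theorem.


Rational root theorem: possible roots are ±p/q where:
  p divides the constant term (-10): p ∈ {1, 2, 5, 10}
  q divides the leading coefficient (6): q ∈ {1, 2, 3, 6}

All possible rational roots: -10, -5, -10/3, -5/2, -2, -5/3, -1, -5/6, -2/3, -1/2, -1/3, -1/6, 1/6, 1/3, 1/2, 2/3, 5/6, 1, 5/3, 2, 5/2, 10/3, 5, 10

-10, -5, -10/3, -5/2, -2, -5/3, -1, -5/6, -2/3, -1/2, -1/3, -1/6, 1/6, 1/3, 1/2, 2/3, 5/6, 1, 5/3, 2, 5/2, 10/3, 5, 10


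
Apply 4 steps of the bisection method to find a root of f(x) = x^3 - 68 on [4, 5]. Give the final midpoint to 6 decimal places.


f(x) = x^3 - 68
f(4) = -4 < 0
f(5) = 57 > 0

Step 1: midpoint = (4.000000 + 5.000000)/2 = 4.500000
  f(4.500000) = 23.125000
  f(mid) > 0, so root is in [4.000000, 4.500000]

Step 2: midpoint = (4.000000 + 4.500000)/2 = 4.250000
  f(4.250000) = 8.765625
  f(mid) > 0, so root is in [4.000000, 4.250000]

Step 3: midpoint = (4.000000 + 4.250000)/2 = 4.125000
  f(4.125000) = 2.189453
  f(mid) > 0, so root is in [4.000000, 4.125000]

Step 4: midpoint = (4.000000 + 4.125000)/2 = 4.062500
  f(4.062500) = -0.952881
  f(mid) < 0, so root is in [4.062500, 4.125000]

midpoint = 4.062500


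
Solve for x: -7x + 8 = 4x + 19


Starting with: -7x + 8 = 4x + 19
Move all x terms to left: (-7 - 4)x = 19 - 8
Simplify: -11x = 11
Divide both sides by -11: x = -1

x = -1


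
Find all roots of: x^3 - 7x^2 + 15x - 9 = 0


Let p(x) = x^3 - 7x^2 + 15x - 9. By the rational root theorem (leading coefficient 1), any rational root is an integer divisor of 9: try ±1, ±2, ... in turn.
Test x = 1: value = 0 ✓, so (x - 1) is a factor.
Synthetic division by (x - 1): bring down 1; 1(1) - 7 = -6; (-6)(1) + 15 = 9; 9(1) - 9 = 0 → quotient x^2 - 6x + 9, remainder 0.
Solve the quadratic x^2 - 6x + 9 = 0: discriminant = (-6)^2 - 4(1)(9) = 36 - 36 = 0.
Discriminant = 0, so a double root: x = 6/2 = 3.
Collecting all roots found:

x = 1, x = 3 (multiplicity 2)


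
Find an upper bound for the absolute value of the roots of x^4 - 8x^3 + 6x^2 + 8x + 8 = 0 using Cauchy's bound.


Cauchy's bound: all roots r satisfy |r| <= 1 + max(|a_i/a_n|) for i = 0,...,n-1
where a_n is the leading coefficient.

Coefficients: [1, -8, 6, 8, 8]
Leading coefficient a_n = 1
Ratios |a_i/a_n|: 8, 6, 8, 8
Maximum ratio: 8
Cauchy's bound: |r| <= 1 + 8 = 9

Upper bound = 9


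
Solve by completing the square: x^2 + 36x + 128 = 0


Start: x^2 + 36x + 128 = 0
Move constant: x^2 + 36x = -128
Half of 36 is 18, squared is 324
Add 324 to both sides: x^2 + 36x + 324 = 196
(x + 18)^2 = 196
x + 18 = ±14
x = -18 + 14 = -4 or x = -18 - 14 = -32

x = -32, x = -4


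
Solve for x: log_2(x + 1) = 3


Convert to exponential form: x + 1 = 2^3 = 8
x = 8 - 1 = 7
Check: log_2(7 + 1) = log_2(8) = log_2(8) = 3 ✓

x = 7


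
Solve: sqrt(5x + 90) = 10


Square both sides: 5x + 90 = 10^2 = 100
5x = 100 - 90 = 10
x = 2
Check: sqrt(5*2 + 90) = sqrt(100) = 10 ✓

x = 2


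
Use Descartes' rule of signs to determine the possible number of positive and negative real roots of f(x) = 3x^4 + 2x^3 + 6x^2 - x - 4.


Descartes' rule of signs:

For positive roots, count sign changes in f(x) = 3x^4 + 2x^3 + 6x^2 - x - 4:
Signs of coefficients: +, +, +, -, -
Number of sign changes: 1
Possible positive real roots: 1

For negative roots, examine f(-x) = 3x^4 - 2x^3 + 6x^2 + x - 4:
Signs of coefficients: +, -, +, +, -
Number of sign changes: 3
Possible negative real roots: 3, 1

Positive roots: 1; Negative roots: 3 or 1


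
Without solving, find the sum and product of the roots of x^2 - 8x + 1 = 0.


By Vieta's formulas for ax^2 + bx + c = 0:
  Sum of roots = -b/a
  Product of roots = c/a

Here a = 1, b = -8, c = 1
Sum = -(-8)/1 = 8
Product = 1/1 = 1

Sum = 8, Product = 1


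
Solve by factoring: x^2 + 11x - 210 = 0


We need two numbers that multiply to -210 and add to 11.
Those numbers are -10 and 21 (since (-10) * 21 = -210 and (-10) + 21 = 11).
So x^2 + 11x - 210 = (x - 10)(x + 21) = 0
Setting each factor to zero: x = 10 or x = -21

x = -21, x = 10


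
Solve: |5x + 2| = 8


An absolute value equation |expr| = 8 gives two cases:
Case 1: 5x + 2 = 8
  5x = 6, so x = 6/5
Case 2: 5x + 2 = -8
  5x = -10, so x = -2

x = -2, x = 6/5


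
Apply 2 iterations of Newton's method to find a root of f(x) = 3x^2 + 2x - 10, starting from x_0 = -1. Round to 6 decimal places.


Newton's method: x_(n+1) = x_n - f(x_n)/f'(x_n)
f(x) = 3x^2 + 2x - 10
f'(x) = 6x + 2

Iteration 1:
  f(-1.000000) = -9.000000
  f'(-1.000000) = -4.000000
  x_1 = -1.000000 - (-9.000000)/(-4.000000) = -3.250000

Iteration 2:
  f(-3.250000) = 15.187500
  f'(-3.250000) = -17.500000
  x_2 = -3.250000 - (15.187500)/(-17.500000) = -2.382143

x_2 = -2.382143


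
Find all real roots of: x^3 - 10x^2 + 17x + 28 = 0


Let p(x) = x^3 - 10x^2 + 17x + 28. By the rational root theorem (leading coefficient 1), any rational root is an integer divisor of 28: try ±1, ±2, ... in turn.
Test x = 1: value = 36 ≠ 0.
Test x = -1: value = 0 ✓, so (x + 1) is a factor.
Synthetic division by (x + 1): bring down 1; 1(-1) - 10 = -11; (-11)(-1) + 17 = 28; 28(-1) + 28 = 0 → quotient x^2 - 11x + 28, remainder 0.
Solve the quadratic x^2 - 11x + 28 = 0: discriminant = (-11)^2 - 4(1)(28) = 121 - 112 = 9.
sqrt(9) = 3, so x = (11 ± 3)/2: x = 7 or x = 4.

x = -1, x = 4, x = 7


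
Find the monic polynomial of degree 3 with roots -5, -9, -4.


A monic polynomial with roots -5, -9, -4 is:
p(x) = (x + 5)(x + 9)(x + 4)
After multiplying by (x + 5): x + 5
After multiplying by (x + 9): x^2 + 14x + 45
After multiplying by (x + 4): x^3 + 18x^2 + 101x + 180

x^3 + 18x^2 + 101x + 180


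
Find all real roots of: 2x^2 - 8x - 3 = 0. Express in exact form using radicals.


Using the quadratic formula: x = (-b ± sqrt(b^2 - 4ac)) / (2a)
Here a = 2, b = -8, c = -3
Discriminant = b^2 - 4ac = (-8)^2 - 4(2)(-3) = 64 + 24 = 88
Since discriminant = 88 > 0, there are two real roots.
x = (8 ± 2*sqrt(22)) / 4
Simplifying: x = (4 ± sqrt(22)) / 2
Numerically: x ≈ 4.3452 or x ≈ -0.3452

x = (4 + sqrt(22)) / 2 or x = (4 - sqrt(22)) / 2


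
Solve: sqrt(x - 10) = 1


Square both sides: x - 10 = 1^2 = 1
x = 1 + 10 = 11
x = 11
Check: sqrt(1*11 - 10) = sqrt(1) = 1 ✓

x = 11


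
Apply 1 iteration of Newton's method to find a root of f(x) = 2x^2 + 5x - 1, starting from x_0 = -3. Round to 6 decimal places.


Newton's method: x_(n+1) = x_n - f(x_n)/f'(x_n)
f(x) = 2x^2 + 5x - 1
f'(x) = 4x + 5

Iteration 1:
  f(-3.000000) = 2.000000
  f'(-3.000000) = -7.000000
  x_1 = -3.000000 - (2.000000)/(-7.000000) = -2.714286

x_1 = -2.714286


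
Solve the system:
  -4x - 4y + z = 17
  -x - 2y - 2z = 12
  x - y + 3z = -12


Using Cramer's rule. Expand each determinant along the first row.
D  = (-4)*[(-2)*3 - (-2)*(-1)] - (-4)*[(-1)*3 - (-2)*1] + 1*[(-1)*(-1) - (-2)*1]
  = (-4)*(-8) - (-4)*(-1) + 1*(3) = 31
Dx = 17*[(-2)*3 - (-2)*(-1)] - (-4)*[12*3 - (-2)*(-12)] + 1*[12*(-1) - (-2)*(-12)]
  = 17*(-8) - (-4)*(12) + 1*(-36) = -124
Dy = (-4)*[12*3 - (-2)*(-12)] - 17*[(-1)*3 - (-2)*1] + 1*[(-1)*(-12) - 12*1]
  = (-4)*(12) - 17*(-1) + 1*(0) = -31
Dz = (-4)*[(-2)*(-12) - 12*(-1)] - (-4)*[(-1)*(-12) - 12*1] + 17*[(-1)*(-1) - (-2)*1]
  = (-4)*(36) - (-4)*(0) + 17*(3) = -93
x = Dx/D = -124/31 = -4, y = Dy/D = -31/31 = -1, z = Dz/D = -93/31 = -3
Check eq1: (-4)(-4) + (-4)(-1) + (1)(-3) = 17 = 17 ✓
Check eq2: (-1)(-4) + (-2)(-1) + (-2)(-3) = 12 = 12 ✓
Check eq3: (1)(-4) + (-1)(-1) + (3)(-3) = -12 = -12 ✓

x = -4, y = -1, z = -3


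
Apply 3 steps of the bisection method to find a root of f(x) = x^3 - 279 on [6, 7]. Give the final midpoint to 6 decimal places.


f(x) = x^3 - 279
f(6) = -63 < 0
f(7) = 64 > 0

Step 1: midpoint = (6.000000 + 7.000000)/2 = 6.500000
  f(6.500000) = -4.375000
  f(mid) < 0, so root is in [6.500000, 7.000000]

Step 2: midpoint = (6.500000 + 7.000000)/2 = 6.750000
  f(6.750000) = 28.546875
  f(mid) > 0, so root is in [6.500000, 6.750000]

Step 3: midpoint = (6.500000 + 6.750000)/2 = 6.625000
  f(6.625000) = 11.775391
  f(mid) > 0, so root is in [6.500000, 6.625000]

midpoint = 6.625000


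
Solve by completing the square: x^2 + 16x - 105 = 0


Start: x^2 + 16x - 105 = 0
Move constant: x^2 + 16x = 105
Half of 16 is 8, squared is 64
Add 64 to both sides: x^2 + 16x + 64 = 169
(x + 8)^2 = 169
x + 8 = ±13
x = -8 + 13 = 5 or x = -8 - 13 = -21

x = -21, x = 5


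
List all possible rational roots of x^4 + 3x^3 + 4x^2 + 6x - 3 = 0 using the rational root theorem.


Rational root theorem: possible roots are ±p/q where:
  p divides the constant term (-3): p ∈ {1, 3}
  q divides the leading coefficient (1): q ∈ {1}

All possible rational roots: -3, -1, 1, 3

-3, -1, 1, 3


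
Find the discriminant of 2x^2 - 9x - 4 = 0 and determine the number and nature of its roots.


For ax^2 + bx + c = 0, discriminant D = b^2 - 4ac
Here a = 2, b = -9, c = -4
D = (-9)^2 - 4(2)(-4) = 81 + 32 = 113

D = 113 > 0 but not a perfect square
The equation has 2 distinct real irrational roots.

Discriminant = 113, 2 distinct real irrational roots


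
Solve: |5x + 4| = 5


An absolute value equation |expr| = 5 gives two cases:
Case 1: 5x + 4 = 5
  5x = 1, so x = 1/5
Case 2: 5x + 4 = -5
  5x = -9, so x = -9/5

x = -9/5, x = 1/5


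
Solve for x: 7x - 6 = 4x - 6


Starting with: 7x - 6 = 4x - 6
Move all x terms to left: (7 - 4)x = -6 + 6
Simplify: 3x = 0
Divide both sides by 3: x = 0

x = 0


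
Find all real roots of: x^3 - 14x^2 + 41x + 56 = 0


Let p(x) = x^3 - 14x^2 + 41x + 56. By the rational root theorem (leading coefficient 1), any rational root is an integer divisor of 56: try ±1, ±2, ... in turn.
Test x = 1: value = 84 ≠ 0.
Test x = -1: value = 0 ✓, so (x + 1) is a factor.
Synthetic division by (x + 1): bring down 1; 1(-1) - 14 = -15; (-15)(-1) + 41 = 56; 56(-1) + 56 = 0 → quotient x^2 - 15x + 56, remainder 0.
Solve the quadratic x^2 - 15x + 56 = 0: discriminant = (-15)^2 - 4(1)(56) = 225 - 224 = 1.
sqrt(1) = 1, so x = (15 ± 1)/2: x = 8 or x = 7.

x = -1, x = 7, x = 8


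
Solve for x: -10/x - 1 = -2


Subtract -1 from both sides: -10/x = -1
Multiply both sides by x: -10 = -1 * x
Divide by -1: x = 10

x = 10


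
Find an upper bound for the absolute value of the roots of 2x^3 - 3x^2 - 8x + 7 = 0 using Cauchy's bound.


Cauchy's bound: all roots r satisfy |r| <= 1 + max(|a_i/a_n|) for i = 0,...,n-1
where a_n is the leading coefficient.

Coefficients: [2, -3, -8, 7]
Leading coefficient a_n = 2
Ratios |a_i/a_n|: 3/2, 4, 7/2
Maximum ratio: 4
Cauchy's bound: |r| <= 1 + 4 = 5

Upper bound = 5
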